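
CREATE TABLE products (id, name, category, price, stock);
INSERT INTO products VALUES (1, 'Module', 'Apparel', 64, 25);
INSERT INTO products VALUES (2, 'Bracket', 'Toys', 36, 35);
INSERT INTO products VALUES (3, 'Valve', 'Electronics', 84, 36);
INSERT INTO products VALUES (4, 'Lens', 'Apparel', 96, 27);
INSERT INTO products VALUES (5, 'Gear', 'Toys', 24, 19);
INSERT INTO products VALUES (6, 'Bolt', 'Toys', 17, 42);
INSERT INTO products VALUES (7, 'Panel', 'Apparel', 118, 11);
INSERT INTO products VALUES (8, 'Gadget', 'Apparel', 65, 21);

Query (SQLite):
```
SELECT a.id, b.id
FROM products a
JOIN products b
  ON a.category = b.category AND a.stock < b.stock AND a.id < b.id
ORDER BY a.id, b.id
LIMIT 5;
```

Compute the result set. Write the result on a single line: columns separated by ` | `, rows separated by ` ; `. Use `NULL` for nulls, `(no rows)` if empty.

1 | 4 ; 2 | 6 ; 5 | 6 ; 7 | 8

Pairs (a,b) with same category, a.stock < b.stock, a.id < b.id.
category groups: Apparel:{1,4,7,8} Electronics:{3} Toys:{2,5,6}
Ordered by (a.id, b.id); first 5.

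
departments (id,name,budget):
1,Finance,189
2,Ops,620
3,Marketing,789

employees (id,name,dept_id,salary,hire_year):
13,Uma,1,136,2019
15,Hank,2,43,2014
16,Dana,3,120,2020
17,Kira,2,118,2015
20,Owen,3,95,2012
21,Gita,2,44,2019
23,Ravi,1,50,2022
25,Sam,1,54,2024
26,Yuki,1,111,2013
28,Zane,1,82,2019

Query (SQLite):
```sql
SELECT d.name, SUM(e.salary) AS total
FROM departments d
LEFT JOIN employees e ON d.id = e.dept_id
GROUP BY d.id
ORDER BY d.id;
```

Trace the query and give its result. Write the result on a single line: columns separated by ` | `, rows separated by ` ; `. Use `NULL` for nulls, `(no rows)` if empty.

LEFT JOIN keeps every departments row; unmatched ones get NULL for employees columns.
Group by departments.id and compute SUM(e.salary). SUM over an all-NULL group is NULL.
  1: ids {13, 23, 25, 26, 28} → SUM(e.salary)=433
  2: ids {15, 17, 21} → SUM(e.salary)=205
  3: ids {16, 20} → SUM(e.salary)=215

Finance | 433 ; Ops | 205 ; Marketing | 215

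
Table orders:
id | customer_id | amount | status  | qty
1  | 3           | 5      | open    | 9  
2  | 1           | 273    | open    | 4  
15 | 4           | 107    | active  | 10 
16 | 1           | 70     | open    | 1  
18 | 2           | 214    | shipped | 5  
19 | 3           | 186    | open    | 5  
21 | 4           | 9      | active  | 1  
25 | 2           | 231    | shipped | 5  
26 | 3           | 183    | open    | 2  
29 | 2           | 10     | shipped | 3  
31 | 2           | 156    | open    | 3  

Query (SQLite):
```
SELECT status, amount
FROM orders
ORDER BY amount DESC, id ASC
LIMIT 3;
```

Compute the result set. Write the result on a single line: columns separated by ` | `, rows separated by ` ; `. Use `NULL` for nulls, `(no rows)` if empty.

open | 273 ; shipped | 231 ; shipped | 214

Sort by amount desc, tiebreak id asc: (273, id=2), (231, id=25), (214, id=18), (186, id=19), (183, id=26), (156, id=31) …. Take first 3.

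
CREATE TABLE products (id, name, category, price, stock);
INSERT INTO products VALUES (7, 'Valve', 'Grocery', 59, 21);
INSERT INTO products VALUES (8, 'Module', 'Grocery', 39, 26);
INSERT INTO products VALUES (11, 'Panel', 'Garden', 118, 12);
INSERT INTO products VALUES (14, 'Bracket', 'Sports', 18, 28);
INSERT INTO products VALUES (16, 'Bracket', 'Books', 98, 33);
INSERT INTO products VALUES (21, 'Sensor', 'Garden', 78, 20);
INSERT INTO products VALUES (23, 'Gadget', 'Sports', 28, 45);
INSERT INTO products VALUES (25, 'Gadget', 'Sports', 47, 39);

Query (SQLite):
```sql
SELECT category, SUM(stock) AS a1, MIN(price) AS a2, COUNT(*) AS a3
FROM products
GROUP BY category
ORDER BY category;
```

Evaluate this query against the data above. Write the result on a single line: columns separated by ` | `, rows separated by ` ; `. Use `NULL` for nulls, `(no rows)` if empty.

Group products by category.
Per group compute: SUM(stock), MIN(price), COUNT(*).
  Books: ids {16} → SUM(stock)=33, MIN(price)=98, COUNT(*)=1
  Garden: ids {11, 21} → SUM(stock)=32, MIN(price)=78, COUNT(*)=2
  Grocery: ids {7, 8} → SUM(stock)=47, MIN(price)=39, COUNT(*)=2
  Sports: ids {14, 23, 25} → SUM(stock)=112, MIN(price)=18, COUNT(*)=3

Books | 33 | 98 | 1 ; Garden | 32 | 78 | 2 ; Grocery | 47 | 39 | 2 ; Sports | 112 | 18 | 3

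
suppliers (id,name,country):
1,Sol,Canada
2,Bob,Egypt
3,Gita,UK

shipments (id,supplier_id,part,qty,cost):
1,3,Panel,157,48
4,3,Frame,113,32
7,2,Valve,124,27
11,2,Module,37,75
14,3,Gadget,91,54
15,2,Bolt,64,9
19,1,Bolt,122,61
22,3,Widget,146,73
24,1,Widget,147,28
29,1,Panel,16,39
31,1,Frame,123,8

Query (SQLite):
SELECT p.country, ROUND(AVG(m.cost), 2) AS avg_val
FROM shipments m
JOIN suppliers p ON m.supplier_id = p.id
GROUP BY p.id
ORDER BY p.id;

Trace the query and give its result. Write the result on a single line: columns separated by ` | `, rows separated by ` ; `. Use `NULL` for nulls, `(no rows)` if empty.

Canada | 34 ; Egypt | 37 ; UK | 51.75

Join each shipments row to its suppliers via supplier_id.
Group joined rows by suppliers.id; compute ROUND(AVG(m.cost), 2) per group.
  1: ids {19, 24, 29, 31} → ROUND(AVG(m.cost), 2)=34
  2: ids {7, 11, 15} → ROUND(AVG(m.cost), 2)=37
  3: ids {1, 4, 14, 22} → ROUND(AVG(m.cost), 2)=51.75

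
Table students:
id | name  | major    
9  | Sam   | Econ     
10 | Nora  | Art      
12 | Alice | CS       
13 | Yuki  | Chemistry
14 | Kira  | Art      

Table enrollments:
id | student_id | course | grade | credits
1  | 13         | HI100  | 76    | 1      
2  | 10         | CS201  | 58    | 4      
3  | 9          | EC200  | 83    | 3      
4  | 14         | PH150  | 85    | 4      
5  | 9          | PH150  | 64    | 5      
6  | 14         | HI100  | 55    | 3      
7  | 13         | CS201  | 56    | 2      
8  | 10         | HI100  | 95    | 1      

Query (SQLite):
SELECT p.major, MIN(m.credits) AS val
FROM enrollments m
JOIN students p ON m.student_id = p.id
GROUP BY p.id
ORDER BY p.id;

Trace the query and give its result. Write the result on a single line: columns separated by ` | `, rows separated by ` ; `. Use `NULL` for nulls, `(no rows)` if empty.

Econ | 3 ; Art | 1 ; Chemistry | 1 ; Art | 3

Join each enrollments row to its students via student_id.
Group joined rows by students.id; compute MIN(m.credits) per group.
  9: ids {3, 5} → MIN(m.credits)=3
  10: ids {2, 8} → MIN(m.credits)=1
  13: ids {1, 7} → MIN(m.credits)=1
  14: ids {4, 6} → MIN(m.credits)=3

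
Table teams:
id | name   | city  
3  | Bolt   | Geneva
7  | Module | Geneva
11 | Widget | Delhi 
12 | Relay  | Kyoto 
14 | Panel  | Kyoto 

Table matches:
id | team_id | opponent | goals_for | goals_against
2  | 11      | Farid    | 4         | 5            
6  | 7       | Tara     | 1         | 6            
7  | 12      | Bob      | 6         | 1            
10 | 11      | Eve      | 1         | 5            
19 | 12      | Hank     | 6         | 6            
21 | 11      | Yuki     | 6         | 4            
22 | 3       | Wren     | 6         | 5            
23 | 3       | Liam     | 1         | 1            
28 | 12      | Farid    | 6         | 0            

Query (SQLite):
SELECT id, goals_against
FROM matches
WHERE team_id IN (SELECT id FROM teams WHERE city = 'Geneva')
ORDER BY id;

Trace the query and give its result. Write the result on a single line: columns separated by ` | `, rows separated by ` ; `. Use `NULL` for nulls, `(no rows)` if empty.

6 | 6 ; 22 | 5 ; 23 | 1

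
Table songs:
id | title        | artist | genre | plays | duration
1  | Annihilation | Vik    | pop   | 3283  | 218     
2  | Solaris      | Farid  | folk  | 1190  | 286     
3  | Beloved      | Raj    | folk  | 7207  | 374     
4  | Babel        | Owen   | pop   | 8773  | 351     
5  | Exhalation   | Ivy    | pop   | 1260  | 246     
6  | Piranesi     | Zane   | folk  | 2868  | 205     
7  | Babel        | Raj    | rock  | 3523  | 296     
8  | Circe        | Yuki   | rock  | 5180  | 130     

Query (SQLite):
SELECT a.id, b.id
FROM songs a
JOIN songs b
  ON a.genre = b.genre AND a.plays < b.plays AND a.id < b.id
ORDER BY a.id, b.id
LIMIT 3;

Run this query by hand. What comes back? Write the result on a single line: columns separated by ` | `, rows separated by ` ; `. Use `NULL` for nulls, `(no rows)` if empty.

1 | 4 ; 2 | 3 ; 2 | 6

Pairs (a,b) with same genre, a.plays < b.plays, a.id < b.id.
genre groups: folk:{2,3,6} pop:{1,4,5} rock:{7,8}
Ordered by (a.id, b.id); first 3.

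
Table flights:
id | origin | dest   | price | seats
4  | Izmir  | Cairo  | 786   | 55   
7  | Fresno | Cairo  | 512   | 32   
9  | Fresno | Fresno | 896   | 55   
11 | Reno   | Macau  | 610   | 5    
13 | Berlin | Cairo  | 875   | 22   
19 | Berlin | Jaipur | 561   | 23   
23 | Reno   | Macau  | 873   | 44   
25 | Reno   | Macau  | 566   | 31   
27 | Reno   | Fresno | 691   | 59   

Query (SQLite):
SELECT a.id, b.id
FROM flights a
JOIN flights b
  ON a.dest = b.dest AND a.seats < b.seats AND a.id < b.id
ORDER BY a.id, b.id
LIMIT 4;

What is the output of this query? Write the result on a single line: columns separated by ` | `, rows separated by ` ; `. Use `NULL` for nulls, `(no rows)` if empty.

Pairs (a,b) with same dest, a.seats < b.seats, a.id < b.id.
dest groups: Cairo:{4,7,13} Fresno:{9,27} Jaipur:{19} Macau:{11,23,25}
Ordered by (a.id, b.id); first 4.

9 | 27 ; 11 | 23 ; 11 | 25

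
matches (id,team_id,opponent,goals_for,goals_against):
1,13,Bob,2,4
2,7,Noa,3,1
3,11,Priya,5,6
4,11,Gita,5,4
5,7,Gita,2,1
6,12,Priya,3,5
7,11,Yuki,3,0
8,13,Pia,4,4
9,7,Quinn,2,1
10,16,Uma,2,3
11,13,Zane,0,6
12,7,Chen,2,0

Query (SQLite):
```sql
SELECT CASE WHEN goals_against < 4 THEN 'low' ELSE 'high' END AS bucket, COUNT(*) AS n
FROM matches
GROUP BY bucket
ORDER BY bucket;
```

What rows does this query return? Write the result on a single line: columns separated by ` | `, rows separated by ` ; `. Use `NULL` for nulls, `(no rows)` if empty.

high | 6 ; low | 6

Bucket rows by goals_against < 4 → 'low' else 'high'; count each bucket.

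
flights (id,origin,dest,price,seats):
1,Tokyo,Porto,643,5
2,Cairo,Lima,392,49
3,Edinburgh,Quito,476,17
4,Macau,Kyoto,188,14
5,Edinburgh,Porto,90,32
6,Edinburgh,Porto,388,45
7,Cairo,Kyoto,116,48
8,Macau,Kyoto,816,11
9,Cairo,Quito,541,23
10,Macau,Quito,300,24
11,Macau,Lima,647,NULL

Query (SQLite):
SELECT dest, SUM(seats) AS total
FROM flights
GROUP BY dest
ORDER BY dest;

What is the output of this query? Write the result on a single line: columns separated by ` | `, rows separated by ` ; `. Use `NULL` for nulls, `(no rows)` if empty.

Kyoto | 73 ; Lima | 49 ; Porto | 82 ; Quito | 64

Partition flights by dest; compute SUM(seats) within each group.
  Kyoto: ids {4, 7, 8} → SUM(seats)=73
  Lima: ids {2, 11} → SUM(seats)=49
  Porto: ids {1, 5, 6} → SUM(seats)=82
  Quito: ids {3, 9, 10} → SUM(seats)=64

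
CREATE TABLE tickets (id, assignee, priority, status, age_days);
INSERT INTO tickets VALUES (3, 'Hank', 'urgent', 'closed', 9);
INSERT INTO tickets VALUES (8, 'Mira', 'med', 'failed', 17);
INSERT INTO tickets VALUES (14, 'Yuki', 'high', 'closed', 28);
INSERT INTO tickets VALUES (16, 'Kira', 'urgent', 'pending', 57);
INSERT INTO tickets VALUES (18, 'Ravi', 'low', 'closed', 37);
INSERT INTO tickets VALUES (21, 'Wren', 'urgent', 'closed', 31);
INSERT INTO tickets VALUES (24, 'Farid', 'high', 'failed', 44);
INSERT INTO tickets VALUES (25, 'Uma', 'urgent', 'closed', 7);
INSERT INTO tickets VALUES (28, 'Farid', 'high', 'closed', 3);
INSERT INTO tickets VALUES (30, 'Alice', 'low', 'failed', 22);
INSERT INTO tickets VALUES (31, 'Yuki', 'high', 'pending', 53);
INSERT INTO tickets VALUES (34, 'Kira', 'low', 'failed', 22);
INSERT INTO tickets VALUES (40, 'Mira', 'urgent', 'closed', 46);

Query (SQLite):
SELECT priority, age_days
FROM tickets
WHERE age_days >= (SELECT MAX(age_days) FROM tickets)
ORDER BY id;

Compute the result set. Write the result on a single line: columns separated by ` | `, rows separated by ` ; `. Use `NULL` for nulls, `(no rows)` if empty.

Scalar subquery: MAX(age_days) over all tickets rows = 57.
Keep rows where age_days >= that value.

urgent | 57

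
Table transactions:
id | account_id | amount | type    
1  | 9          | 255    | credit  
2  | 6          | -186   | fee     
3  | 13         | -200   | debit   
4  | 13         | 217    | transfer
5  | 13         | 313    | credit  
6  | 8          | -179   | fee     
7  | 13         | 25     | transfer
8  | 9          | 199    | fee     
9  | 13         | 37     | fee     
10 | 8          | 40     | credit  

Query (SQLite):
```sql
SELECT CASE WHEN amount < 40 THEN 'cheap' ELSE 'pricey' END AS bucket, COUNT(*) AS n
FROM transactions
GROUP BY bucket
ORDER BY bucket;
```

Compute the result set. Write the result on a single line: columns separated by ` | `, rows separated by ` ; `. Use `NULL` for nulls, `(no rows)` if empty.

Bucket rows by amount < 40 → 'cheap' else 'pricey'; count each bucket.

cheap | 5 ; pricey | 5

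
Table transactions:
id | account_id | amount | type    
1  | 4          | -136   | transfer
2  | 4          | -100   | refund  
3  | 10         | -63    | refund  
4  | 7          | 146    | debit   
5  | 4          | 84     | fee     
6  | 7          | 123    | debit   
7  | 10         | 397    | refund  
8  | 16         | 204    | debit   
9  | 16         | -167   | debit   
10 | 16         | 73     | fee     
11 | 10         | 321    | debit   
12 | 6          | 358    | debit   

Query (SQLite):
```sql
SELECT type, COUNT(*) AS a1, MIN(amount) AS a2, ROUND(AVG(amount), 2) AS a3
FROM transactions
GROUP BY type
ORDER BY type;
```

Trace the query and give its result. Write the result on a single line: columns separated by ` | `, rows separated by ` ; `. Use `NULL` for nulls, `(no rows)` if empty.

Group transactions by type.
Per group compute: COUNT(*), MIN(amount), ROUND(AVG(amount), 2).
  debit: ids {4, 6, 8, 9, 11, 12} → COUNT(*)=6, MIN(amount)=-167, ROUND(AVG(amount), 2)=164.17
  fee: ids {5, 10} → COUNT(*)=2, MIN(amount)=73, ROUND(AVG(amount), 2)=78.5
  refund: ids {2, 3, 7} → COUNT(*)=3, MIN(amount)=-100, ROUND(AVG(amount), 2)=78
  transfer: ids {1} → COUNT(*)=1, MIN(amount)=-136, ROUND(AVG(amount), 2)=-136

debit | 6 | -167 | 164.17 ; fee | 2 | 73 | 78.5 ; refund | 3 | -100 | 78 ; transfer | 1 | -136 | -136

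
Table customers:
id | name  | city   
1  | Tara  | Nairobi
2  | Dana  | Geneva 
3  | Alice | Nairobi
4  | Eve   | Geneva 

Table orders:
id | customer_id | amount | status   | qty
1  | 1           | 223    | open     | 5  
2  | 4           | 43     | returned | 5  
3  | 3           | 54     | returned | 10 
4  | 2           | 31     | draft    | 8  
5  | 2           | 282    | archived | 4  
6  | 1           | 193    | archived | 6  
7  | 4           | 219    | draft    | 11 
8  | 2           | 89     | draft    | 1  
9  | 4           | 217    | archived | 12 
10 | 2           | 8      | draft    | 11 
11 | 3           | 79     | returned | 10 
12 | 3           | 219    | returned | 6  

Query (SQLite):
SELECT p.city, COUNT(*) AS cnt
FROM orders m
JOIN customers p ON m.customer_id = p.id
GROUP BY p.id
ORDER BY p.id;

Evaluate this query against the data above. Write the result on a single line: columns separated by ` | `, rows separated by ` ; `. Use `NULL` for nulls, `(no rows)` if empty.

Join each orders row to its customers via customer_id.
Group joined rows by customers.id; compute COUNT(*) per group.
  1: ids {1, 6} → COUNT(*)=2
  2: ids {4, 5, 8, 10} → COUNT(*)=4
  3: ids {3, 11, 12} → COUNT(*)=3
  4: ids {2, 7, 9} → COUNT(*)=3

Nairobi | 2 ; Geneva | 4 ; Nairobi | 3 ; Geneva | 3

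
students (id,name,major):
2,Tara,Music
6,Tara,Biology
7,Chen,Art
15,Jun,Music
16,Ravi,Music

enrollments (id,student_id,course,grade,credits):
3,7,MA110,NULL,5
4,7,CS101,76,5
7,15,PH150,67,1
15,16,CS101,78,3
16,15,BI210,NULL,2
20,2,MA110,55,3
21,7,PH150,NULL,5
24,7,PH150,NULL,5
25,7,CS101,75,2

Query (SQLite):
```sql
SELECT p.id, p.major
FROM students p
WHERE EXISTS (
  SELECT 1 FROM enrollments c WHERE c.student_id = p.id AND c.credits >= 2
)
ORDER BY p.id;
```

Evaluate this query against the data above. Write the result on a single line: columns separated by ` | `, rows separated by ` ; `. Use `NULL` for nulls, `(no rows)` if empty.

2 | Music ; 7 | Art ; 15 | Music ; 16 | Music

For each students row, check whether any enrollments with matching student_id has credits >= 2.
Keep rows where that is true.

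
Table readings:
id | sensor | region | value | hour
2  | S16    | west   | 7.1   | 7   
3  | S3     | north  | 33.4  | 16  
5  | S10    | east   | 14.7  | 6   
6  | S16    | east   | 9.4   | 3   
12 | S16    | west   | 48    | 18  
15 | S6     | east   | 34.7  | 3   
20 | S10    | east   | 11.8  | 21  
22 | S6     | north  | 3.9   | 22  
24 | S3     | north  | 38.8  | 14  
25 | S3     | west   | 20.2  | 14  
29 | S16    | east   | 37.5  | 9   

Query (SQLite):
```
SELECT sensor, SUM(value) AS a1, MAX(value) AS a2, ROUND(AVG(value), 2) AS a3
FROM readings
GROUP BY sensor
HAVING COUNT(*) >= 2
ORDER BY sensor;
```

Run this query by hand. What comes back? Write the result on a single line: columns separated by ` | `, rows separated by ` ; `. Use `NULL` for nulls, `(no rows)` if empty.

S10 | 26.5 | 14.7 | 13.25 ; S16 | 102 | 48 | 25.5 ; S3 | 92.4 | 38.8 | 30.8 ; S6 | 38.6 | 34.7 | 19.3

Group readings by sensor.
Per group compute: SUM(value), MAX(value), ROUND(AVG(value), 2).
HAVING: drop groups with fewer than 2 rows.
  S10: ids {5, 20} → SUM(value)=26.5, MAX(value)=14.7, ROUND(AVG(value), 2)=13.25
  S16: ids {2, 6, 12, 29} → SUM(value)=102, MAX(value)=48, ROUND(AVG(value), 2)=25.5
  S3: ids {3, 24, 25} → SUM(value)=92.4, MAX(value)=38.8, ROUND(AVG(value), 2)=30.8
  S6: ids {15, 22} → SUM(value)=38.6, MAX(value)=34.7, ROUND(AVG(value), 2)=19.3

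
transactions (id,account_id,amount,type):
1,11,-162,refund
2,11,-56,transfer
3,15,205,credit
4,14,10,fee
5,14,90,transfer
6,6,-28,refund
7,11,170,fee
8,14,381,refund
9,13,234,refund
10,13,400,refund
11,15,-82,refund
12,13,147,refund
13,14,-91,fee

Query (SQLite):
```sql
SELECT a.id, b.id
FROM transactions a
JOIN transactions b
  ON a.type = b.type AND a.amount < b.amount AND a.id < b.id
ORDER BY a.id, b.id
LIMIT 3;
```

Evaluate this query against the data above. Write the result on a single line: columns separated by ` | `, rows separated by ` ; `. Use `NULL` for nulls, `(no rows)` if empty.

1 | 6 ; 1 | 8 ; 1 | 9

Pairs (a,b) with same type, a.amount < b.amount, a.id < b.id.
type groups: credit:{3} fee:{4,7,13} refund:{1,6,8,9,10,11,12} transfer:{2,5}
Ordered by (a.id, b.id); first 3.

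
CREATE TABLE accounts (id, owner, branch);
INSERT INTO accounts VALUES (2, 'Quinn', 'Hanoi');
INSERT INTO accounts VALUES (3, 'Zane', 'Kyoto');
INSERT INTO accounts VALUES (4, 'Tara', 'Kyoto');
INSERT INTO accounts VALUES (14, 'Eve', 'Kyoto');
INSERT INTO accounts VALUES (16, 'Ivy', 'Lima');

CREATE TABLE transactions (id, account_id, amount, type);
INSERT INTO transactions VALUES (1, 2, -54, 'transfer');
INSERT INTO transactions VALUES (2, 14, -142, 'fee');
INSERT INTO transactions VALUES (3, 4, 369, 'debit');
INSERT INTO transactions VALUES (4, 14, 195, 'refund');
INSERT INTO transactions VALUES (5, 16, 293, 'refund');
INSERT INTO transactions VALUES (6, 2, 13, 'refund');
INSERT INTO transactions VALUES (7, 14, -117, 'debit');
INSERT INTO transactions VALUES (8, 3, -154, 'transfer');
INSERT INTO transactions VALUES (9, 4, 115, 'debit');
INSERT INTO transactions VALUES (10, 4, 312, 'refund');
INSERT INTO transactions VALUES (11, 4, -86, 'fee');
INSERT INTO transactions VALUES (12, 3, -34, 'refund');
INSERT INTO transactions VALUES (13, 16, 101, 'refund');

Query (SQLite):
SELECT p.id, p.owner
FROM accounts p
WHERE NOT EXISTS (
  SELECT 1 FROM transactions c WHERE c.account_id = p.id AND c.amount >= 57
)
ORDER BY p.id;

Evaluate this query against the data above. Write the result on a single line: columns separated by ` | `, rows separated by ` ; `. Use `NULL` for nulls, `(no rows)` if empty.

For each accounts row, check whether any transactions with matching account_id has amount >= 57.
Keep rows where that is false.

2 | Quinn ; 3 | Zane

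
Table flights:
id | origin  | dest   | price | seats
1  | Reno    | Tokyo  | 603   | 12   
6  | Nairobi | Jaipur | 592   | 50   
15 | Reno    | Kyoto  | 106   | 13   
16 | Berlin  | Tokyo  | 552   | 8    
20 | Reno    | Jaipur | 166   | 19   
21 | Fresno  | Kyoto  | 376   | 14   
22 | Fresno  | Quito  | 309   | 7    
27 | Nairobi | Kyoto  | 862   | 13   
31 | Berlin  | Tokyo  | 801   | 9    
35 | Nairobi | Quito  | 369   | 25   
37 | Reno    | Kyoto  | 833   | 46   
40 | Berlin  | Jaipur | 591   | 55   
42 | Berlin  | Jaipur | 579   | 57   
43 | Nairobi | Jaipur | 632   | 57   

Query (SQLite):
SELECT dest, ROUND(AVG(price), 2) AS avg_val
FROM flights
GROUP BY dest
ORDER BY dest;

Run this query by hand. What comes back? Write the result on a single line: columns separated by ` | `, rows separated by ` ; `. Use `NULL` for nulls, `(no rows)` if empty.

Partition flights by dest; compute ROUND(AVG(price), 2) within each group.
  Jaipur: ids {6, 20, 40, 42, 43} → ROUND(AVG(price), 2)=512
  Kyoto: ids {15, 21, 27, 37} → ROUND(AVG(price), 2)=544.25
  Quito: ids {22, 35} → ROUND(AVG(price), 2)=339
  Tokyo: ids {1, 16, 31} → ROUND(AVG(price), 2)=652

Jaipur | 512 ; Kyoto | 544.25 ; Quito | 339 ; Tokyo | 652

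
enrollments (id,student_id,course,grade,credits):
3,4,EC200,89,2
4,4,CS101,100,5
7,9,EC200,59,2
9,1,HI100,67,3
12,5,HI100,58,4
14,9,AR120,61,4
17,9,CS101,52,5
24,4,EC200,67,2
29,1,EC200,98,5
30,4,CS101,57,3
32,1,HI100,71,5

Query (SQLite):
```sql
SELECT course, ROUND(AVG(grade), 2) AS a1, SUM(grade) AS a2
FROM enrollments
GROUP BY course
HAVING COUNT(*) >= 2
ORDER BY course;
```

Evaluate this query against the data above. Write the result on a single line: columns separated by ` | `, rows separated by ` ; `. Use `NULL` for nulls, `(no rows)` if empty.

CS101 | 69.67 | 209 ; EC200 | 78.25 | 313 ; HI100 | 65.33 | 196

Group enrollments by course.
Per group compute: ROUND(AVG(grade), 2), SUM(grade).
HAVING: drop groups with fewer than 2 rows.
  AR120: ids {14} → ROUND(AVG(grade), 2)=61, SUM(grade)=61
  CS101: ids {4, 17, 30} → ROUND(AVG(grade), 2)=69.67, SUM(grade)=209
  EC200: ids {3, 7, 24, 29} → ROUND(AVG(grade), 2)=78.25, SUM(grade)=313
  HI100: ids {9, 12, 32} → ROUND(AVG(grade), 2)=65.33, SUM(grade)=196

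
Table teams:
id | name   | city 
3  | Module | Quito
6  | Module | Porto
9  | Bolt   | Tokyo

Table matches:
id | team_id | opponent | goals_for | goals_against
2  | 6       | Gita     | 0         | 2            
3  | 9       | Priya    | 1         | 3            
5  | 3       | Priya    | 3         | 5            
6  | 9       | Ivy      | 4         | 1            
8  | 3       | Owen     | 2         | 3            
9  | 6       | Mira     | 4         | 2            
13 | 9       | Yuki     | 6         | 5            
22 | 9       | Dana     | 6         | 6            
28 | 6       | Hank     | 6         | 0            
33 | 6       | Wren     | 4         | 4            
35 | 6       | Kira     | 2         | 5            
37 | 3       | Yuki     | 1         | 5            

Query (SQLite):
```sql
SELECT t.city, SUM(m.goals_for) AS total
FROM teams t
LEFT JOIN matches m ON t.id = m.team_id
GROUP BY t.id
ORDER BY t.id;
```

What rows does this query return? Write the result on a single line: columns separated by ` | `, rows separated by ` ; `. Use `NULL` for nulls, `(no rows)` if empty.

LEFT JOIN keeps every teams row; unmatched ones get NULL for matches columns.
Group by teams.id and compute SUM(m.goals_for). SUM over an all-NULL group is NULL.
  3: ids {5, 8, 37} → SUM(m.goals_for)=6
  6: ids {2, 9, 28, 33, 35} → SUM(m.goals_for)=16
  9: ids {3, 6, 13, 22} → SUM(m.goals_for)=17

Quito | 6 ; Porto | 16 ; Tokyo | 17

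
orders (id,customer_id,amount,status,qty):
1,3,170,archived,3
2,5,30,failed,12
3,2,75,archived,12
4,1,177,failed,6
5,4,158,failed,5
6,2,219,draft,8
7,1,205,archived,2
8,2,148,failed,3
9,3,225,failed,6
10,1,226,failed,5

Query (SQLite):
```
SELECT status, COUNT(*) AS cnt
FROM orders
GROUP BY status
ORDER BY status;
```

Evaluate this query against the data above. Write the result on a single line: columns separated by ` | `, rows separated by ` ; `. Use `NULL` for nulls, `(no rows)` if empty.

Partition orders by status; compute COUNT(*) within each group.
  archived: ids {1, 3, 7} → COUNT(*)=3
  draft: ids {6} → COUNT(*)=1
  failed: ids {2, 4, 5, 8, 9, 10} → COUNT(*)=6

archived | 3 ; draft | 1 ; failed | 6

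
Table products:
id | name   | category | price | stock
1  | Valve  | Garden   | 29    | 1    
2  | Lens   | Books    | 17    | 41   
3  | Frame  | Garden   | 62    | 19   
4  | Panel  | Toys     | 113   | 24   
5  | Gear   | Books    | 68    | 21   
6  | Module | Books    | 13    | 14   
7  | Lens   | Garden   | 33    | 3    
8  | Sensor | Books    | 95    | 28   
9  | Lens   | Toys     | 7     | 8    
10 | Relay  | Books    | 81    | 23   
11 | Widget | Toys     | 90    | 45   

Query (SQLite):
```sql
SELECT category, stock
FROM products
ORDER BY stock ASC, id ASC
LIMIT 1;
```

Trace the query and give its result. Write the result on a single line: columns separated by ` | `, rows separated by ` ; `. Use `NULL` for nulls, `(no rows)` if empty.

Sort by stock asc, tiebreak id asc: (1, id=1), (3, id=7), (8, id=9), (14, id=6) …. Take first 1.

Garden | 1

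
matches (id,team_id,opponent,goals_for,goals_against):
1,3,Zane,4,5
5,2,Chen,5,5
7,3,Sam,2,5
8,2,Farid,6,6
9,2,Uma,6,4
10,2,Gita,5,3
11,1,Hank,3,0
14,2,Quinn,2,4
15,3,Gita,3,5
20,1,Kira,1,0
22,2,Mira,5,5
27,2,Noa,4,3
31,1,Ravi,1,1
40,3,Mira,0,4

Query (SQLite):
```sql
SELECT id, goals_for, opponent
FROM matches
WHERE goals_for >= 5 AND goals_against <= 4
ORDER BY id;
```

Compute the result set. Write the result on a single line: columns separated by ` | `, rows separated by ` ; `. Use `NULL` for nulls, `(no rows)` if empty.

9 | 6 | Uma ; 10 | 5 | Gita

goals_for >= 5: ids {5, 8, 9, 10, 22}
goals_against <= 4: ids {9, 10, 11, 14, 20, 27, 31, 40}
Combine with AND.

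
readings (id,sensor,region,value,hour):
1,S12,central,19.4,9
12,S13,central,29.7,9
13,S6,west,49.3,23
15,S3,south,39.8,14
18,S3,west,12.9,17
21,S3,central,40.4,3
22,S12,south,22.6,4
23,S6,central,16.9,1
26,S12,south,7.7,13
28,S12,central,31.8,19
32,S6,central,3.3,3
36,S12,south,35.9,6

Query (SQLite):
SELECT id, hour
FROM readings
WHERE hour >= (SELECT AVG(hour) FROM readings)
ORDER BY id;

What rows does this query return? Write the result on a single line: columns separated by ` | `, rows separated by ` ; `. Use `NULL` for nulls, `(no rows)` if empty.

Scalar subquery: AVG(hour) over all readings rows = 10.083333 (≈; comparison uses full precision).
Keep rows where hour >= that value.

13 | 23 ; 15 | 14 ; 18 | 17 ; 26 | 13 ; 28 | 19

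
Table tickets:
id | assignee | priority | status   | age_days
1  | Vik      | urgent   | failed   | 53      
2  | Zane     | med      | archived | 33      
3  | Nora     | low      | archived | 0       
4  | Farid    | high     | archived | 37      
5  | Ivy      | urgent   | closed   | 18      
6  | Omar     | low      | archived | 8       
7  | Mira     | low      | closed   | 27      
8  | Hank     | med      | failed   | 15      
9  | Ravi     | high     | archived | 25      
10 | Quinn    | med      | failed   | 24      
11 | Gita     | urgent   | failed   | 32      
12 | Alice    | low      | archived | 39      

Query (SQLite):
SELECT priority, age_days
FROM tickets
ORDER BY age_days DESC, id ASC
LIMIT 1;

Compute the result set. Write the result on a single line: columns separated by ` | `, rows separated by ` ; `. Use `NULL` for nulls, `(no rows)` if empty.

Sort by age_days desc, tiebreak id asc: (53, id=1), (39, id=12), (37, id=4), (33, id=2) …. Take first 1.

urgent | 53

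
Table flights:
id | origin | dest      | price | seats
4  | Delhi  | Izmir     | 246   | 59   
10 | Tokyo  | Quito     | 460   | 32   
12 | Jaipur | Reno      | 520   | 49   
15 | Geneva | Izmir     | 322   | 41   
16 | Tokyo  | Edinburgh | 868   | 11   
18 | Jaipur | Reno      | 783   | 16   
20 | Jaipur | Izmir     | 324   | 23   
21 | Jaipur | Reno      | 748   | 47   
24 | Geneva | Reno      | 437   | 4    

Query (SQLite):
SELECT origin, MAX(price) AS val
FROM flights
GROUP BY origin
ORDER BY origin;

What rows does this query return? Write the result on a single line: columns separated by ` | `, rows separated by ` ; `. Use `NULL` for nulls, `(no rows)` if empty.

Partition flights by origin; compute MAX(price) within each group.
  Delhi: ids {4} → MAX(price)=246
  Geneva: ids {15, 24} → MAX(price)=437
  Jaipur: ids {12, 18, 20, 21} → MAX(price)=783
  Tokyo: ids {10, 16} → MAX(price)=868

Delhi | 246 ; Geneva | 437 ; Jaipur | 783 ; Tokyo | 868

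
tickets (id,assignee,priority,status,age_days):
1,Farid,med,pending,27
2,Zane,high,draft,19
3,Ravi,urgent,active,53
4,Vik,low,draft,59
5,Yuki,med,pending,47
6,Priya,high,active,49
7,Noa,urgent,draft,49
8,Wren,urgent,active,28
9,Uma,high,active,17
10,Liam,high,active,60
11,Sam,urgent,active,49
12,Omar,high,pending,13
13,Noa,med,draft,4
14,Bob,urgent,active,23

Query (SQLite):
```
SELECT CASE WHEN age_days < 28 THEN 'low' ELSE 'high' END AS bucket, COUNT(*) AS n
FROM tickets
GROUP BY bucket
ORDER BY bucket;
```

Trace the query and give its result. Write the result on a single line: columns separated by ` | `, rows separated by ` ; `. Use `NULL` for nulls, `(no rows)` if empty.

high | 8 ; low | 6

Bucket rows by age_days < 28 → 'low' else 'high'; count each bucket.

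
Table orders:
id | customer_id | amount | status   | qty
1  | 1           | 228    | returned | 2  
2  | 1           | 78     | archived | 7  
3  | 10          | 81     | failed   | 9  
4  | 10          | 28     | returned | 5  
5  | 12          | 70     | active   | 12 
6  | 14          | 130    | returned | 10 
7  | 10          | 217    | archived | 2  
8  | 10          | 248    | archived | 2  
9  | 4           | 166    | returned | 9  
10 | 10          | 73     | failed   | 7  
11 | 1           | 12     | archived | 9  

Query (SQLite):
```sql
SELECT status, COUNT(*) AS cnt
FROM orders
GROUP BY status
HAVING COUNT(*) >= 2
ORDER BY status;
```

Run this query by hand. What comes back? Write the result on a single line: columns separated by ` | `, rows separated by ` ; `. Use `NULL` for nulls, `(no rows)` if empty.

archived | 4 ; failed | 2 ; returned | 4

Partition orders by status; compute COUNT(*) within each group.
HAVING: keep groups with count ≥ 2.
  active: ids {5} → COUNT(*)=1
  archived: ids {2, 7, 8, 11} → COUNT(*)=4
  failed: ids {3, 10} → COUNT(*)=2
  returned: ids {1, 4, 6, 9} → COUNT(*)=4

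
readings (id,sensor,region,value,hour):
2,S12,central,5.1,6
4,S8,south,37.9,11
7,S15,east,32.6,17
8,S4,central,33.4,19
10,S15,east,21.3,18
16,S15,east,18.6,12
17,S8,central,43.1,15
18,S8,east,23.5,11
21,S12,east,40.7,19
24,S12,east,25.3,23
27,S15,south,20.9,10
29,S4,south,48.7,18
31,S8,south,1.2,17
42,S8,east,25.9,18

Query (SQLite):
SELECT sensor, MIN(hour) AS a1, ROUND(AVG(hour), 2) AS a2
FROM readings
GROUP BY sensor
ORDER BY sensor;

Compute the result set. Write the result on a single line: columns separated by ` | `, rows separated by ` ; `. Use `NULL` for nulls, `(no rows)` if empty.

S12 | 6 | 16 ; S15 | 10 | 14.25 ; S4 | 18 | 18.5 ; S8 | 11 | 14.4

Group readings by sensor.
Per group compute: MIN(hour), ROUND(AVG(hour), 2).
  S12: ids {2, 21, 24} → MIN(hour)=6, ROUND(AVG(hour), 2)=16
  S15: ids {7, 10, 16, 27} → MIN(hour)=10, ROUND(AVG(hour), 2)=14.25
  S4: ids {8, 29} → MIN(hour)=18, ROUND(AVG(hour), 2)=18.5
  S8: ids {4, 17, 18, 31, 42} → MIN(hour)=11, ROUND(AVG(hour), 2)=14.4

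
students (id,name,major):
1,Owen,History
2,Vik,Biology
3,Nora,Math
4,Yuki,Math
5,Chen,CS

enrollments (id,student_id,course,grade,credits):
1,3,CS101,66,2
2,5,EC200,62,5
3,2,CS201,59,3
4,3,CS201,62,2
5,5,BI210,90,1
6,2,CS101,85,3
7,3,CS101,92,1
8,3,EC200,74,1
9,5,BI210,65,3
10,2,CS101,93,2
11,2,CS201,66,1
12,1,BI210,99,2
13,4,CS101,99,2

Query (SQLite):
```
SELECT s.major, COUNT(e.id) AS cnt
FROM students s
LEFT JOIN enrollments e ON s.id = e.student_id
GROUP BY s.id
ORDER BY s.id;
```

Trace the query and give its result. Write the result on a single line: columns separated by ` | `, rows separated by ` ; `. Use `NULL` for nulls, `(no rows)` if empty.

History | 1 ; Biology | 4 ; Math | 4 ; Math | 1 ; CS | 3

LEFT JOIN keeps every students row; unmatched ones get NULL for enrollments columns.
Group by students.id and compute COUNT(e.id). COUNT(col) of an all-NULL group is 0.
  1: ids {12} → COUNT(e.id)=1
  2: ids {3, 6, 10, 11} → COUNT(e.id)=4
  3: ids {1, 4, 7, 8} → COUNT(e.id)=4
  4: ids {13} → COUNT(e.id)=1
  5: ids {2, 5, 9} → COUNT(e.id)=3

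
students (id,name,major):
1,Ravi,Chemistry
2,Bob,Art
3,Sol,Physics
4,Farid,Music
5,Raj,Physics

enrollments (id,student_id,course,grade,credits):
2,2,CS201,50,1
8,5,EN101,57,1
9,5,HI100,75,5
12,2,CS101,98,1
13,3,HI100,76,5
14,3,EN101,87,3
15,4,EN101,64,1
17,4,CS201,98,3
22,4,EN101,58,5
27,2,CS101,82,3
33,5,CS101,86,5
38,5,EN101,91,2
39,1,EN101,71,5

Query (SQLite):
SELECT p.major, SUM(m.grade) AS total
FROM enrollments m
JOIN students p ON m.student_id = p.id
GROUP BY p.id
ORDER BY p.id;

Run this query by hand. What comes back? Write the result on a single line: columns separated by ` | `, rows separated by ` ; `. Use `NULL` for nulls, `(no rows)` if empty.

Join each enrollments row to its students via student_id.
Group joined rows by students.id; compute SUM(m.grade) per group.
  1: ids {39} → SUM(m.grade)=71
  2: ids {2, 12, 27} → SUM(m.grade)=230
  3: ids {13, 14} → SUM(m.grade)=163
  4: ids {15, 17, 22} → SUM(m.grade)=220
  5: ids {8, 9, 33, 38} → SUM(m.grade)=309

Chemistry | 71 ; Art | 230 ; Physics | 163 ; Music | 220 ; Physics | 309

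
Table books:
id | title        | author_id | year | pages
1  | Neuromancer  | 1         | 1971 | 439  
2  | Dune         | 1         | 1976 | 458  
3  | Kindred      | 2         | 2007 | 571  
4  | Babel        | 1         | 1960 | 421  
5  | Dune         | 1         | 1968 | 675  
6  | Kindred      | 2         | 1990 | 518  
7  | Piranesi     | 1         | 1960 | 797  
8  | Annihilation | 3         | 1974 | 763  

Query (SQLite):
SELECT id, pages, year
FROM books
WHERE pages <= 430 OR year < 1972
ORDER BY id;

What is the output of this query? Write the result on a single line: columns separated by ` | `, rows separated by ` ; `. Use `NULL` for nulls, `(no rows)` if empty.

1 | 439 | 1971 ; 4 | 421 | 1960 ; 5 | 675 | 1968 ; 7 | 797 | 1960

pages <= 430: ids {4}
year < 1972: ids {1, 4, 5, 7}
Combine with OR.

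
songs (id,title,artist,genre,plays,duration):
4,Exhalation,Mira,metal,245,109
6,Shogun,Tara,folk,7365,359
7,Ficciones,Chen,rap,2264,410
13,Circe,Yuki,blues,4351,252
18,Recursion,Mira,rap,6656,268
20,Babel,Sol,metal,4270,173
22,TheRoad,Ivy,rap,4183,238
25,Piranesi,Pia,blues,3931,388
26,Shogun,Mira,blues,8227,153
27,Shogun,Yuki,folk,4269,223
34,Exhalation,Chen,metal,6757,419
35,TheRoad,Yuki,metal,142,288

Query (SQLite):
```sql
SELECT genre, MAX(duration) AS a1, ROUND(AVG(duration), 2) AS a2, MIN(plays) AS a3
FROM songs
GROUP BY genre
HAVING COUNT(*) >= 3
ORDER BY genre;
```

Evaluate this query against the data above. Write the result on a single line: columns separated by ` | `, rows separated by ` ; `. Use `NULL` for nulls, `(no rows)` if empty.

Group songs by genre.
Per group compute: MAX(duration), ROUND(AVG(duration), 2), MIN(plays).
HAVING: drop groups with fewer than 3 rows.
  blues: ids {13, 25, 26} → MAX(duration)=388, ROUND(AVG(duration), 2)=264.33, MIN(plays)=3931
  folk: ids {6, 27} → MAX(duration)=359, ROUND(AVG(duration), 2)=291, MIN(plays)=4269
  metal: ids {4, 20, 34, 35} → MAX(duration)=419, ROUND(AVG(duration), 2)=247.25, MIN(plays)=142
  rap: ids {7, 18, 22} → MAX(duration)=410, ROUND(AVG(duration), 2)=305.33, MIN(plays)=2264

blues | 388 | 264.33 | 3931 ; metal | 419 | 247.25 | 142 ; rap | 410 | 305.33 | 2264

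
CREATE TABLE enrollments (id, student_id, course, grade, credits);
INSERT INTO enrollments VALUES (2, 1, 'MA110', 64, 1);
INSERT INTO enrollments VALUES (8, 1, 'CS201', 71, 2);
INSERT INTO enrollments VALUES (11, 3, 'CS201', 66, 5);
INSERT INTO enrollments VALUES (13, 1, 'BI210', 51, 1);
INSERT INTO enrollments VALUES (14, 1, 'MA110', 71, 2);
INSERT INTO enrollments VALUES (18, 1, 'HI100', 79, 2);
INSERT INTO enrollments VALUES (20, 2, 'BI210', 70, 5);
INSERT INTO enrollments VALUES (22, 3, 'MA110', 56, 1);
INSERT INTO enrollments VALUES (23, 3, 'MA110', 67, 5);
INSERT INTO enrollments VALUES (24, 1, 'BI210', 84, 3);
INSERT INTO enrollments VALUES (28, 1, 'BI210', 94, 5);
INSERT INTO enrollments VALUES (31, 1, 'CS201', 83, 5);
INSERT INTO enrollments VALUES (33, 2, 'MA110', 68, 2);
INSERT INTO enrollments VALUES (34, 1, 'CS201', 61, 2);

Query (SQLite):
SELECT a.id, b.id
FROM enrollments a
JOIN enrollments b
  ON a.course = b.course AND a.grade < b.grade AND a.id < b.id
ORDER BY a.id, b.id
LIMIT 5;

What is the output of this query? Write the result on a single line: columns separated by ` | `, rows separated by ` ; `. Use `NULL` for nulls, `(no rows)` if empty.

Pairs (a,b) with same course, a.grade < b.grade, a.id < b.id.
course groups: BI210:{13,20,24,28} CS201:{8,11,31,34} HI100:{18} MA110:{2,14,22,23,33}
Ordered by (a.id, b.id); first 5.

2 | 14 ; 2 | 23 ; 2 | 33 ; 8 | 31 ; 11 | 31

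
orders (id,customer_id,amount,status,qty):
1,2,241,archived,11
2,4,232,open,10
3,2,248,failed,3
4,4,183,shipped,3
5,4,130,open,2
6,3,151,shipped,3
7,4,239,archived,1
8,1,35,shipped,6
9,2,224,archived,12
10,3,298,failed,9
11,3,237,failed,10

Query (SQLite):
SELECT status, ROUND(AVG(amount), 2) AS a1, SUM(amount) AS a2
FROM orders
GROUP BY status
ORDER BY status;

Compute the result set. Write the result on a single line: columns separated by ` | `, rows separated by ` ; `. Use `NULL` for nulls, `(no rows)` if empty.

Group orders by status.
Per group compute: ROUND(AVG(amount), 2), SUM(amount).
  archived: ids {1, 7, 9} → ROUND(AVG(amount), 2)=234.67, SUM(amount)=704
  failed: ids {3, 10, 11} → ROUND(AVG(amount), 2)=261, SUM(amount)=783
  open: ids {2, 5} → ROUND(AVG(amount), 2)=181, SUM(amount)=362
  shipped: ids {4, 6, 8} → ROUND(AVG(amount), 2)=123, SUM(amount)=369

archived | 234.67 | 704 ; failed | 261 | 783 ; open | 181 | 362 ; shipped | 123 | 369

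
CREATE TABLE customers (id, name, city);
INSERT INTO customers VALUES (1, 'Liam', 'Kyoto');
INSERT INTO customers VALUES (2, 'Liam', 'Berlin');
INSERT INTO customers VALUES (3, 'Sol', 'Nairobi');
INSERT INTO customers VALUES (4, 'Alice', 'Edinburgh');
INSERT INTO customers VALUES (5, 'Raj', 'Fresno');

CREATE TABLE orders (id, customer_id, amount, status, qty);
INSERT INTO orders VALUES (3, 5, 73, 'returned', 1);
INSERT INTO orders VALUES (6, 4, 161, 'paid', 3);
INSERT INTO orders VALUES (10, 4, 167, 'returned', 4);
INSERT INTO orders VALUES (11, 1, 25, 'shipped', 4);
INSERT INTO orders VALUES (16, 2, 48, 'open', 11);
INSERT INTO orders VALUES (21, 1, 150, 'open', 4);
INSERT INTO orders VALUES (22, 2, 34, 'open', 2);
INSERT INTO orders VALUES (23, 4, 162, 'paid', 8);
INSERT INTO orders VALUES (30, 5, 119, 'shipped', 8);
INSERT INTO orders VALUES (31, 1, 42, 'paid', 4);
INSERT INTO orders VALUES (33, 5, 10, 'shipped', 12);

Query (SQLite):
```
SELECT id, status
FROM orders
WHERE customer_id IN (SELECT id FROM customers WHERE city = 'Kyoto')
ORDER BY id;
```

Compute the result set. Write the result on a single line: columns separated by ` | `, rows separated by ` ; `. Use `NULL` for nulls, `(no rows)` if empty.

Inner query: customers.id where city = 'Kyoto'.
Outer: keep orders rows whose customer_id is in that set.
Inner query → {1}

11 | shipped ; 21 | open ; 31 | paid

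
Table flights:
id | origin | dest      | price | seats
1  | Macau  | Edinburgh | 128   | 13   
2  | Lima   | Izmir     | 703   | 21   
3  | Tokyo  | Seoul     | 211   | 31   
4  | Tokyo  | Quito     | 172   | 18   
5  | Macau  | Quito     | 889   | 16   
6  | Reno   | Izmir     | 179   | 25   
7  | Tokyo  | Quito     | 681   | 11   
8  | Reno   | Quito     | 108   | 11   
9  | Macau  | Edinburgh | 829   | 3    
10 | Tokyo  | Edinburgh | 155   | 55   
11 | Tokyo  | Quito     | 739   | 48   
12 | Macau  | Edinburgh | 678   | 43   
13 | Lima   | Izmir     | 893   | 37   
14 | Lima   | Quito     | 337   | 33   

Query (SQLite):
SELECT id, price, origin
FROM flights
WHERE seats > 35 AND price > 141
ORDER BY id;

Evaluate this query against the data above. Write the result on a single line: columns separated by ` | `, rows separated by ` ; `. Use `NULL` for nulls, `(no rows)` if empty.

10 | 155 | Tokyo ; 11 | 739 | Tokyo ; 12 | 678 | Macau ; 13 | 893 | Lima

seats > 35: ids {10, 11, 12, 13}
price > 141: ids {2, 3, 4, 5, 6, 7, 9, 10, 11, 12, 13, 14}
Combine with AND.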